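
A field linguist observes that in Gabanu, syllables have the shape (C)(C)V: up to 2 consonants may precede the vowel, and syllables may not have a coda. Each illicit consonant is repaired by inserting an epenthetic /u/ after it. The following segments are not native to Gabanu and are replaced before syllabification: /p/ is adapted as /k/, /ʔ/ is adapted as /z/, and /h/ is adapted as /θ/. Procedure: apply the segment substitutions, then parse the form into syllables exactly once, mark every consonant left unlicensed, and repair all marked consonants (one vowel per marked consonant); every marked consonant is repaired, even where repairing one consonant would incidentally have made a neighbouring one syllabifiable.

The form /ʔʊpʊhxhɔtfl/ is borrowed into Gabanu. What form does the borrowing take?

zʊkʊθuxθɔtufulu

Substitution: /ʔ/ → /z/, /p/ → /k/, /h/ → /θ/, giving /zʊkʊθxθɔtfl/.
Under (C)(C)V, the unsyllabifiable consonants are /θ/, /t/, /f/, /l/ (no codas are permitted; onsets may contain at most 2 consonants).
Each unlicensed consonant becomes the onset of a new syllable: /θ/ → /θu/, /t/ → /tu/, /f/ → /fu/, /l/ → /lu/.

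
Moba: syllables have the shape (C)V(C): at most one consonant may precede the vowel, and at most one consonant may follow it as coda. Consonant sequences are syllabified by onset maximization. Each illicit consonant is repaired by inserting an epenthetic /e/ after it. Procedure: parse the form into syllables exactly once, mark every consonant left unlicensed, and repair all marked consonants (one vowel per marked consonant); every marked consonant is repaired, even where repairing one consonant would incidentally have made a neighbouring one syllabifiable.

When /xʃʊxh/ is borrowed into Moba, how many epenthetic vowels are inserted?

2

The unsyllabifiable consonants are /x/, /h/; each receives one epenthetic vowel.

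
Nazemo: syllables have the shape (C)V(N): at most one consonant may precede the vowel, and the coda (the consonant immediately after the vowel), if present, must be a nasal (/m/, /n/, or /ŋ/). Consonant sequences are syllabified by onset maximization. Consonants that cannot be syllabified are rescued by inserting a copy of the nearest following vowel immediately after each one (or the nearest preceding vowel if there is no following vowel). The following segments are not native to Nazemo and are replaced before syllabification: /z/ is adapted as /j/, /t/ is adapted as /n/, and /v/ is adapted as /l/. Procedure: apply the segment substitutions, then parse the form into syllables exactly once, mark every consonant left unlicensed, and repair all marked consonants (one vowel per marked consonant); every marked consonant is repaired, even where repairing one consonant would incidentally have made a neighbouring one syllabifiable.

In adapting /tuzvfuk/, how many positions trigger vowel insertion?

3

After substitution the input is /nujlfuk/.
The unsyllabifiable consonants are /j/, /l/, /k/; each receives one epenthetic vowel.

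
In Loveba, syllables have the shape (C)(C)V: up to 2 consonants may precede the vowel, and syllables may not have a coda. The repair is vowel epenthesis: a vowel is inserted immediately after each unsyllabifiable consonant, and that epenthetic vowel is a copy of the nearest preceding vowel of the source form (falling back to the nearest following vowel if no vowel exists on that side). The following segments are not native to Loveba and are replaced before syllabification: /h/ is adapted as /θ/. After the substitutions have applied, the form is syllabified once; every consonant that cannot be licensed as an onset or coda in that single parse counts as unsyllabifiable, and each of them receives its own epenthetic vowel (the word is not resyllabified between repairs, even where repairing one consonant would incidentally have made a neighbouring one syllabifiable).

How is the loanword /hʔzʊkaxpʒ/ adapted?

Substitution: /h/ → /θ/, giving /θʔzʊkaxpʒ/.
The consonants /θ/, /x/, /p/, /ʒ/ cannot be parsed into a legal (C)(C)V syllable (no codas are permitted; onsets may contain at most 2 consonants).
Each unlicensed consonant becomes the onset of a new syllable: /θ/ → /θʊ/, /x/ → /xa/, /p/ → /pa/, /ʒ/ → /ʒa/.

θʊʔzʊkaxapaʒa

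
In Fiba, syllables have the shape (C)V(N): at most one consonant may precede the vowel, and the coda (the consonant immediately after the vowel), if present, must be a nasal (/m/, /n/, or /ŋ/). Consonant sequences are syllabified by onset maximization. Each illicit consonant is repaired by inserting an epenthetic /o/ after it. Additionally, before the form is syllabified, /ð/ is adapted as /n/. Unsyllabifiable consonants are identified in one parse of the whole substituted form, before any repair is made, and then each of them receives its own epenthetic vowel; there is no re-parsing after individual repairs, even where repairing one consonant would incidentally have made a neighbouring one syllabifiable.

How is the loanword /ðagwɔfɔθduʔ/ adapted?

Substitution: /ð/ → /n/, giving /nagwɔfɔθduʔ/.
The consonants /g/, /θ/, /ʔ/ cannot be parsed into a legal (C)V(N) syllable (only a nasal (/m/, /n/, or /ŋ/) is licensed in coda position; onsets are limited to one consonant).
Inserting the epenthetic vowel yields /g/ → /go/, /θ/ → /θo/, /ʔ/ → /ʔo/.

nagowɔfɔθoduʔo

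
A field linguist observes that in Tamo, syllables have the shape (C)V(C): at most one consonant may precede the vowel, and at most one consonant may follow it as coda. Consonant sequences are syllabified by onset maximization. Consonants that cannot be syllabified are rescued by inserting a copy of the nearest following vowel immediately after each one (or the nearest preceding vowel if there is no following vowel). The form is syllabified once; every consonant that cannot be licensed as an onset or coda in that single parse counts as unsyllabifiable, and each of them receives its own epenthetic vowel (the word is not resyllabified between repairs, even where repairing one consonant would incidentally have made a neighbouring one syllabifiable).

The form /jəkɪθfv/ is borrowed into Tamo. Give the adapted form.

jəkɪθfɪvɪ

The consonants /f/, /v/ cannot be parsed into a legal (C)V(C) syllable (at most one coda consonant is licensed; onsets are limited to one consonant).
Each unlicensed consonant becomes the onset of a new syllable: /f/ → /fɪ/, /v/ → /vɪ/.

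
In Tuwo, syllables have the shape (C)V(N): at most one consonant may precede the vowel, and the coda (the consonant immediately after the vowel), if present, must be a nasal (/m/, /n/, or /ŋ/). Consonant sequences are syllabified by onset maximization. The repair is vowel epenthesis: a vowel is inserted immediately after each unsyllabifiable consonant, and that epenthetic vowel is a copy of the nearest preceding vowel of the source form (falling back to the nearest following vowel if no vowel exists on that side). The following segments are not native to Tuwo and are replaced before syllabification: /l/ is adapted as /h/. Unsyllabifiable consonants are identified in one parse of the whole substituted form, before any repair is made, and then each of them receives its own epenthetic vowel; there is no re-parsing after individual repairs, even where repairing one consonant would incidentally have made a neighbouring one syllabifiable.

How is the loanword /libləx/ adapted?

Substitution: /l/ → /h/, giving /hibhəx/.
Syllabifying with onset maximization leaves /b/, /x/ stranded (only a nasal (/m/, /n/, or /ŋ/) is licensed in coda position; onsets are limited to one consonant).
Each unlicensed consonant becomes the onset of a new syllable: /b/ → /bi/, /x/ → /xə/.

hibihəxə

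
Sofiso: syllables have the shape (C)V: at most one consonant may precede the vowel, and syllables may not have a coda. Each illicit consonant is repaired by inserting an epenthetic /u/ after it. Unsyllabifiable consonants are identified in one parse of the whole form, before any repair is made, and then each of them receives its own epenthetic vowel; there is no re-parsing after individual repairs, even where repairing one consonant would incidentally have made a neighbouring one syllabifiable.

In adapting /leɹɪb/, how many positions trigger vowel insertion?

The unsyllabifiable consonants are /b/; each receives one epenthetic vowel.

1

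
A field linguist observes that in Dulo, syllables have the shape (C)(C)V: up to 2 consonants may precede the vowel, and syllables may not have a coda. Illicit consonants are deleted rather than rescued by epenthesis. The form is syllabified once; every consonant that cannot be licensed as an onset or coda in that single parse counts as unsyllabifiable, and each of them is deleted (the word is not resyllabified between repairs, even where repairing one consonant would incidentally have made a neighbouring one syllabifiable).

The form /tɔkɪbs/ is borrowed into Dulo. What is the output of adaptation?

tɔkɪ

Syllabifying with onset maximization leaves /b/, /s/ stranded (no codas are permitted; onsets may contain at most 2 consonants).
Deletion applies to /b/, /s/.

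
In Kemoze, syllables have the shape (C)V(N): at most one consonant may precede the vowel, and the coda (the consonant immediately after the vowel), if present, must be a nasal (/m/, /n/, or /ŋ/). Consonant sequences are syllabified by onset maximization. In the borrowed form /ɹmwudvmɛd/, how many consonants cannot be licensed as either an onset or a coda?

Under (C)V(N), the unsyllabifiable consonants are /ɹ/, /m/, /d/, /v/, /d/ (only a nasal (/m/, /n/, or /ŋ/) is licensed in coda position; onsets are limited to one consonant).

5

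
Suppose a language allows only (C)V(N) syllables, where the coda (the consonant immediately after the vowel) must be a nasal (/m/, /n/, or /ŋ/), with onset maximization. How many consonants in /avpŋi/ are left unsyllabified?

The consonants /v/, /p/ cannot be parsed into a legal (C)V(N) syllable (only a nasal (/m/, /n/, or /ŋ/) is licensed in coda position; onsets are limited to one consonant).

2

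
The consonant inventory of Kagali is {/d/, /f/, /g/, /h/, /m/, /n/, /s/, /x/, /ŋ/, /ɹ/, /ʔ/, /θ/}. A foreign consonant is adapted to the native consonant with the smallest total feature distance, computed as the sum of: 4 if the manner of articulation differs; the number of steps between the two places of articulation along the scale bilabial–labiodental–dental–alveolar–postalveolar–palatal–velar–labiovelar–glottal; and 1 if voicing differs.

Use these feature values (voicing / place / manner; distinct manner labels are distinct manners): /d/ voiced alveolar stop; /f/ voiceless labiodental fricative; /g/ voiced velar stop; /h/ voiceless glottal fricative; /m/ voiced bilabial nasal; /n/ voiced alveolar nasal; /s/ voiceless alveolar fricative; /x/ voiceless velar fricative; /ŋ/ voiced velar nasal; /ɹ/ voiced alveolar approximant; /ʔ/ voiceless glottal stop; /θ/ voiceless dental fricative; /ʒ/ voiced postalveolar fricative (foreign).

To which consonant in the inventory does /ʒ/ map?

s

/s/ is closest: same manner (fricative), place distance 1 (postalveolar→alveolar), voicing differs (+1); total 2. Next closest is /x/ at distance 3.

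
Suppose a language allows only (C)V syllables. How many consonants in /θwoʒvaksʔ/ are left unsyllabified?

5

The consonants /θ/, /ʒ/, /k/, /s/, /ʔ/ cannot be parsed into a legal (C)V syllable (no codas are permitted; onsets are limited to one consonant).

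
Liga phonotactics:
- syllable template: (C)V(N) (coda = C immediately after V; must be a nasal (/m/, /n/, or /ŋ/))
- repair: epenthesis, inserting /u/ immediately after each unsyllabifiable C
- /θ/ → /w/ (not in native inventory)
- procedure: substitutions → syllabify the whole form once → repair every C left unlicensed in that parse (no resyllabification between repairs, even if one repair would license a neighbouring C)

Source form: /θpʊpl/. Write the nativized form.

Substitution: /θ/ → /w/, giving /wpʊpl/.
The consonants /w/, /p/, /l/ cannot be parsed into a legal (C)V(N) syllable (only a nasal (/m/, /n/, or /ŋ/) is licensed in coda position; onsets are limited to one consonant).
Each unlicensed consonant becomes the onset of a new syllable: /w/ → /wu/, /p/ → /pu/, /l/ → /lu/.

wupʊpulu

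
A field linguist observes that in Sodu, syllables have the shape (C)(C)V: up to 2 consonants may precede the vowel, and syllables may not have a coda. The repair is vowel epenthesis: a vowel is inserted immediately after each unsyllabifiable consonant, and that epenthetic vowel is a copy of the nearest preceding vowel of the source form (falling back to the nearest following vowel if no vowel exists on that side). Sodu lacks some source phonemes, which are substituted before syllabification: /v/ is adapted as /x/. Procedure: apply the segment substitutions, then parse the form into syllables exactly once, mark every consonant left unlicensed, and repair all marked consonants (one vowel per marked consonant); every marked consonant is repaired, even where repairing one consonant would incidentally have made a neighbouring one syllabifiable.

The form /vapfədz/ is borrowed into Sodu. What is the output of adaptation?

Substitution: /v/ → /x/, giving /xapfədz/.
Under (C)(C)V, the unsyllabifiable consonants are /d/, /z/ (no codas are permitted; onsets may contain at most 2 consonants).
Epenthesis after each stranded consonant: /d/ → /də/, /z/ → /zə/.

xapfədəzə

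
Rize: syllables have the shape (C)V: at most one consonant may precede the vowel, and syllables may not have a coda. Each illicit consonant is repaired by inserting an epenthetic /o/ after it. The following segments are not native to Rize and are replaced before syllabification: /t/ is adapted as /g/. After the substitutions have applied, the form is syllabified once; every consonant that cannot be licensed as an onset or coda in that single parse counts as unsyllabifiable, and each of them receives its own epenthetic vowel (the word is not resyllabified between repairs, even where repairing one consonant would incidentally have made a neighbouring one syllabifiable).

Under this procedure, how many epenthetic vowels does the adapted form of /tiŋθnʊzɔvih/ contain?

3

After substitution the input is /giŋθnʊzɔvih/.
The unsyllabifiable consonants are /ŋ/, /θ/, /h/; each receives one epenthetic vowel.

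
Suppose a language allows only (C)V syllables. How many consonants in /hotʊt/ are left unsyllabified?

Under (C)V, the unsyllabifiable consonants are /t/ (no codas are permitted; onsets are limited to one consonant).

1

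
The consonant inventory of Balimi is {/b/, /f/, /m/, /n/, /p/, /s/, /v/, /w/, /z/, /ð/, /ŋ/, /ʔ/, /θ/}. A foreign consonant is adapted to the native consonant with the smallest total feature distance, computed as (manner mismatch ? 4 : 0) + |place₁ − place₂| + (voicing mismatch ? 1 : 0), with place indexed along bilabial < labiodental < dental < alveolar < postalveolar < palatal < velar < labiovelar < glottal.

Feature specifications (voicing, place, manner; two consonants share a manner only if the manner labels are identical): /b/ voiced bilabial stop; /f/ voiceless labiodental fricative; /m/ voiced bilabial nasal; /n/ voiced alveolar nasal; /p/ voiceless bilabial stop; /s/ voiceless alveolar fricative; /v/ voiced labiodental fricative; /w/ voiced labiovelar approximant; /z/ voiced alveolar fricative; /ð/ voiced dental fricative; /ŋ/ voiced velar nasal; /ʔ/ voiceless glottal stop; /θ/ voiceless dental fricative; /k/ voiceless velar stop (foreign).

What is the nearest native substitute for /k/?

ʔ

/ʔ/ is closest: same manner (stop), place distance 2 (velar→glottal), same voicing; total 2. Next closest is /ŋ/ at distance 5.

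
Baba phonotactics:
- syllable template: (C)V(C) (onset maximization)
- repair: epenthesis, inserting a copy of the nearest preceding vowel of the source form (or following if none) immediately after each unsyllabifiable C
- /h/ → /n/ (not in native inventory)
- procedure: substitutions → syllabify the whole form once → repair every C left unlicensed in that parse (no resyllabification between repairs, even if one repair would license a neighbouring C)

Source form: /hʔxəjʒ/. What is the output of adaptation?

Substitution: /h/ → /n/, giving /nʔxəjʒ/.
The consonants /n/, /ʔ/, /ʒ/ cannot be parsed into a legal (C)V(C) syllable (at most one coda consonant is licensed; onsets are limited to one consonant).
Epenthesis after each stranded consonant: /n/ → /nə/, /ʔ/ → /ʔə/, /ʒ/ → /ʒə/.

nəʔəxəjʒə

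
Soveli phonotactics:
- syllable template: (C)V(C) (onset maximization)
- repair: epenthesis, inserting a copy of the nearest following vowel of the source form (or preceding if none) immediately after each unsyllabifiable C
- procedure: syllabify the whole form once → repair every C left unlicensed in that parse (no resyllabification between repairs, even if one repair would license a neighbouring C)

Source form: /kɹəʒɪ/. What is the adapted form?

kəɹəʒɪ

Syllabifying with onset maximization leaves /k/ stranded (at most one coda consonant is licensed; onsets are limited to one consonant).
Inserting the epenthetic vowel yields /k/ → /kə/.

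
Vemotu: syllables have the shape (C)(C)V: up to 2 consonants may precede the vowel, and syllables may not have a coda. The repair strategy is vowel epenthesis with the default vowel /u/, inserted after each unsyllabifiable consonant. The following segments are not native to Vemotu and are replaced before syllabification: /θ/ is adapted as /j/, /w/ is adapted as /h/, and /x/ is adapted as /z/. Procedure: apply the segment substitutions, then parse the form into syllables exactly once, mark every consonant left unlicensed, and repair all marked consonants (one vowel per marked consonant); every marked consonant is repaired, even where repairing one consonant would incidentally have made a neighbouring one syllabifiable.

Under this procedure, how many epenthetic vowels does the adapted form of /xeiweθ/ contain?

After substitution the input is /zeihej/.
The unsyllabifiable consonants are /j/; each receives one epenthetic vowel.

1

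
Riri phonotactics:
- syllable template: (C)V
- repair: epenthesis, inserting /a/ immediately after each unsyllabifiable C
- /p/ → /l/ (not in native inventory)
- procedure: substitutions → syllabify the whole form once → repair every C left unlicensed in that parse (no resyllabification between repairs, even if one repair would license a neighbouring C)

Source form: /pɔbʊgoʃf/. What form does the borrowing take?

lɔbʊgoʃafa

Substitution: /p/ → /l/, giving /lɔbʊgoʃf/.
Under (C)V, the unsyllabifiable consonants are /ʃ/, /f/ (no codas are permitted; onsets are limited to one consonant).
Epenthesis after each stranded consonant: /ʃ/ → /ʃa/, /f/ → /fa/.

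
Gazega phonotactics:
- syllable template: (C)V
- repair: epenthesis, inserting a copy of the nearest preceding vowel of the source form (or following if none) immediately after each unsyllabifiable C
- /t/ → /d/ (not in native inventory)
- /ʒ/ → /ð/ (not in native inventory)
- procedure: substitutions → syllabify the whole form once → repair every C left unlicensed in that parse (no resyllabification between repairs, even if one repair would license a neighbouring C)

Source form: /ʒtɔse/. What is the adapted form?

ðɔdɔse

Substitution: /ʒ/ → /ð/, /t/ → /d/, giving /ðdɔse/.
Under (C)V, the unsyllabifiable consonants are /ð/ (no codas are permitted; onsets are limited to one consonant).
Inserting the epenthetic vowel yields /ð/ → /ðɔ/.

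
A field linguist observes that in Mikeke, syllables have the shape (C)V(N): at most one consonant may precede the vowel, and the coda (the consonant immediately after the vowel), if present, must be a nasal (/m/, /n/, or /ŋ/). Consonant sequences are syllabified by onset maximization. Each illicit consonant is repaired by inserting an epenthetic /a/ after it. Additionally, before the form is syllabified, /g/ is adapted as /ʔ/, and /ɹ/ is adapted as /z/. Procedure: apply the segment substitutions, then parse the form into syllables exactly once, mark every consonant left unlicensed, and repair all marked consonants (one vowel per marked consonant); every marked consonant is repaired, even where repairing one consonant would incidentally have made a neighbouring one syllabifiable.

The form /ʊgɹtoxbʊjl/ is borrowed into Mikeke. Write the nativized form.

Substitution: /g/ → /ʔ/, /ɹ/ → /z/, giving /ʊʔztoxbʊjl/.
Syllabifying with onset maximization leaves /ʔ/, /z/, /x/, /j/, /l/ stranded (only a nasal (/m/, /n/, or /ŋ/) is licensed in coda position; onsets are limited to one consonant).
Epenthesis after each stranded consonant: /ʔ/ → /ʔa/, /z/ → /za/, /x/ → /xa/, /j/ → /ja/, /l/ → /la/.

ʊʔazatoxabʊjala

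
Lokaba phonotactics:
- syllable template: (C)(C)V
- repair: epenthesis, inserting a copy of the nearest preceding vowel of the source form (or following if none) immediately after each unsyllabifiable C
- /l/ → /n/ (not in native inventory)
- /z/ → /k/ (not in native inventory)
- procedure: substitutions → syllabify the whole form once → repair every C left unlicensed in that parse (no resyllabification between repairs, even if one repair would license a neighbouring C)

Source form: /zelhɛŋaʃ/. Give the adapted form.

kenhɛŋaʃa

Substitution: /z/ → /k/, /l/ → /n/, giving /kenhɛŋaʃ/.
Under (C)(C)V, the unsyllabifiable consonants are /ʃ/ (no codas are permitted; onsets may contain at most 2 consonants).
Each unlicensed consonant becomes the onset of a new syllable: /ʃ/ → /ʃa/.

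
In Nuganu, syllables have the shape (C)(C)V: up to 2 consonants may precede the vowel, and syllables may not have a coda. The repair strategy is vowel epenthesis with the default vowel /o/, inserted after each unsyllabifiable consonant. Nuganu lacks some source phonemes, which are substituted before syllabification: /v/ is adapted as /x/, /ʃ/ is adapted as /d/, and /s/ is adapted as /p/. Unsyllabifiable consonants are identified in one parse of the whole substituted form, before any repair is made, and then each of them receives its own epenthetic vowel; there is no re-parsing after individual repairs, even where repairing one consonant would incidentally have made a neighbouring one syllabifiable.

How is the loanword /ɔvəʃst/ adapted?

Substitution: /v/ → /x/, /ʃ/ → /d/, /s/ → /p/, giving /ɔxədpt/.
Syllabifying with onset maximization leaves /d/, /p/, /t/ stranded (no codas are permitted; onsets may contain at most 2 consonants).
Epenthesis after each stranded consonant: /d/ → /do/, /p/ → /po/, /t/ → /to/.

ɔxədopoto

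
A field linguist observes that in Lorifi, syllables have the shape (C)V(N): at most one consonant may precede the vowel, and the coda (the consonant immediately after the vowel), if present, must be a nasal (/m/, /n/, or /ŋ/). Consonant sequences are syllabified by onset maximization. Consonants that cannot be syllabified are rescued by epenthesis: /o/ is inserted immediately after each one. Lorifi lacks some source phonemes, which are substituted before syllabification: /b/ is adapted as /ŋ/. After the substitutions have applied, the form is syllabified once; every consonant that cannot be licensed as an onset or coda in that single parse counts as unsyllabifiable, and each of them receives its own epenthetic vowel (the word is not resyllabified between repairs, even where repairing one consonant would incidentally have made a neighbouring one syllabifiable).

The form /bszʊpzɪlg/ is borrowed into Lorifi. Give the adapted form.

ŋosozʊpozɪlogo

Substitution: /b/ → /ŋ/, giving /ŋszʊpzɪlg/.
Under (C)V(N), the unsyllabifiable consonants are /ŋ/, /s/, /p/, /l/, /g/ (only a nasal (/m/, /n/, or /ŋ/) is licensed in coda position; onsets are limited to one consonant).
Inserting the epenthetic vowel yields /ŋ/ → /ŋo/, /s/ → /so/, /p/ → /po/, /l/ → /lo/, /g/ → /go/.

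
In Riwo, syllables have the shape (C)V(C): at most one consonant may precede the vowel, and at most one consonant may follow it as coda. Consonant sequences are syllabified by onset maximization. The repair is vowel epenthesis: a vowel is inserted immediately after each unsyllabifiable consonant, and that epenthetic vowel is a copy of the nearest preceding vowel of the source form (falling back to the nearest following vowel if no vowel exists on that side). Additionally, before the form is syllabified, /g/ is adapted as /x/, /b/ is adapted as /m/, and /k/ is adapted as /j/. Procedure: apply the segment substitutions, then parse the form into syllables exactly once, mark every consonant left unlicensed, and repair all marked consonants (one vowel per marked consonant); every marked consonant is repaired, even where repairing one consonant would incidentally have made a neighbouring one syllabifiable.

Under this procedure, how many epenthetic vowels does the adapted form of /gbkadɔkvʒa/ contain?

3

After substitution the input is /xmjadɔjvʒa/.
The unsyllabifiable consonants are /x/, /m/, /v/; each receives one epenthetic vowel.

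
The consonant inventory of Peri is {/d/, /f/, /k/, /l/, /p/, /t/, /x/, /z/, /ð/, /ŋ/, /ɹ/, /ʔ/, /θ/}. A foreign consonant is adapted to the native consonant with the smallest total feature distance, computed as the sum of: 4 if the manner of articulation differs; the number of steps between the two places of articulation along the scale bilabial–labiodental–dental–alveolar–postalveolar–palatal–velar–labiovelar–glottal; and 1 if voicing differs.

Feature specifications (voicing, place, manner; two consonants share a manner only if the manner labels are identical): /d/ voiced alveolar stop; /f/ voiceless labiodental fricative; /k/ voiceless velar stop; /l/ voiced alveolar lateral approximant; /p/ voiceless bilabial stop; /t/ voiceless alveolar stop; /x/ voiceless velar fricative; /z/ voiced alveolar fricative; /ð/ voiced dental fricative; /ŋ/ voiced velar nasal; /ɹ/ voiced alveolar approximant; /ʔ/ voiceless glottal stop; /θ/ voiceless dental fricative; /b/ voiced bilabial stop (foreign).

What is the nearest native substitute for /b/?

/p/ is closest: same manner (stop), place distance 0 (bilabial→bilabial), voicing differs (+1); total 1. Next closest is /d/ at distance 3.

p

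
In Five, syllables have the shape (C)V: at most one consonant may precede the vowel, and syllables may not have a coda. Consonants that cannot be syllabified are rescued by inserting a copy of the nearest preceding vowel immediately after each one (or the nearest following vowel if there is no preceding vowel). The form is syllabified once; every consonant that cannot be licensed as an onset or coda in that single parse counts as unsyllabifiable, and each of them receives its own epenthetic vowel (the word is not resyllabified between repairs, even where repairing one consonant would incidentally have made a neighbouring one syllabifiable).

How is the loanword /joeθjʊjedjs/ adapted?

joeθejʊjedejese

The consonants /θ/, /d/, /j/, /s/ cannot be parsed into a legal (C)V syllable (no codas are permitted; onsets are limited to one consonant).
Inserting the epenthetic vowel yields /θ/ → /θe/, /d/ → /de/, /j/ → /je/, /s/ → /se/.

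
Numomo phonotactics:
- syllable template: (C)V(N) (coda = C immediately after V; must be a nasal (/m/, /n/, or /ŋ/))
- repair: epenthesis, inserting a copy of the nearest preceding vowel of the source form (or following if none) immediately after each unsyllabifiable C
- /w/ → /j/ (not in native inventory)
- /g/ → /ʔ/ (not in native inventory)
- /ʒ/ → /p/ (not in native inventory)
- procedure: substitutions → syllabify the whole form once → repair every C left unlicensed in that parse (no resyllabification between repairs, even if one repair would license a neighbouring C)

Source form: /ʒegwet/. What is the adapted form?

peʔejete

Substitution: /ʒ/ → /p/, /g/ → /ʔ/, /w/ → /j/, giving /peʔjet/.
Under (C)V(N), the unsyllabifiable consonants are /ʔ/, /t/ (only a nasal (/m/, /n/, or /ŋ/) is licensed in coda position; onsets are limited to one consonant).
Epenthesis after each stranded consonant: /ʔ/ → /ʔe/, /t/ → /te/.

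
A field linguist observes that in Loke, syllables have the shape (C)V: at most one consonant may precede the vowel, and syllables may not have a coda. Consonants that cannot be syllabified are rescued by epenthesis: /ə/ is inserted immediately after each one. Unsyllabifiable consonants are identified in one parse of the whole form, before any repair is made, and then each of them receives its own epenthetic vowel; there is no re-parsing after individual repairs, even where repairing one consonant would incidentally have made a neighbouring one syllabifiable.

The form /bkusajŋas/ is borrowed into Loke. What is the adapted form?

bəkusajəŋasə

The consonants /b/, /j/, /s/ cannot be parsed into a legal (C)V syllable (no codas are permitted; onsets are limited to one consonant).
Epenthesis after each stranded consonant: /b/ → /bə/, /j/ → /jə/, /s/ → /sə/.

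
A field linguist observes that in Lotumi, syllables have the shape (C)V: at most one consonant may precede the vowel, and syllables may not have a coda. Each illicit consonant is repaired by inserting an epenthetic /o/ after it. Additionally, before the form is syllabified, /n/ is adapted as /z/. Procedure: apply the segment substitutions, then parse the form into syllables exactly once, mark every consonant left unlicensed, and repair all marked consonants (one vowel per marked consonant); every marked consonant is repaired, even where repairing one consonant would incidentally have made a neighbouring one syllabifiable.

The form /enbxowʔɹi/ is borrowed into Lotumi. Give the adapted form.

ezoboxowoʔoɹi

Substitution: /n/ → /z/, giving /ezbxowʔɹi/.
The consonants /z/, /b/, /w/, /ʔ/ cannot be parsed into a legal (C)V syllable (no codas are permitted; onsets are limited to one consonant).
Inserting the epenthetic vowel yields /z/ → /zo/, /b/ → /bo/, /w/ → /wo/, /ʔ/ → /ʔo/.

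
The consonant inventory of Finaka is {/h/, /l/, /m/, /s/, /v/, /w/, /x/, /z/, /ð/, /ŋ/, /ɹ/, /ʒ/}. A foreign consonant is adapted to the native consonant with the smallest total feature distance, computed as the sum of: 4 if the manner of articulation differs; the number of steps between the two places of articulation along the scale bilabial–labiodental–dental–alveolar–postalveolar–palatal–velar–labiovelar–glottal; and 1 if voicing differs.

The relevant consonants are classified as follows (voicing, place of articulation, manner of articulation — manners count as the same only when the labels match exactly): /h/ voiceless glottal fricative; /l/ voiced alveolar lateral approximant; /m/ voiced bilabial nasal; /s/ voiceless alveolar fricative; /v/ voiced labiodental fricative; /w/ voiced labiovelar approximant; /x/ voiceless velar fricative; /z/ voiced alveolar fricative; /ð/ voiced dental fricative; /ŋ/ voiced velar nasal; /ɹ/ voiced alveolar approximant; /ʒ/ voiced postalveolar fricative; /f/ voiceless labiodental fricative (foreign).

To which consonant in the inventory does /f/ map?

v

/v/ is closest: same manner (fricative), place distance 0 (labiodental→labiodental), voicing differs (+1); total 1. Next closest is /s/ at distance 2.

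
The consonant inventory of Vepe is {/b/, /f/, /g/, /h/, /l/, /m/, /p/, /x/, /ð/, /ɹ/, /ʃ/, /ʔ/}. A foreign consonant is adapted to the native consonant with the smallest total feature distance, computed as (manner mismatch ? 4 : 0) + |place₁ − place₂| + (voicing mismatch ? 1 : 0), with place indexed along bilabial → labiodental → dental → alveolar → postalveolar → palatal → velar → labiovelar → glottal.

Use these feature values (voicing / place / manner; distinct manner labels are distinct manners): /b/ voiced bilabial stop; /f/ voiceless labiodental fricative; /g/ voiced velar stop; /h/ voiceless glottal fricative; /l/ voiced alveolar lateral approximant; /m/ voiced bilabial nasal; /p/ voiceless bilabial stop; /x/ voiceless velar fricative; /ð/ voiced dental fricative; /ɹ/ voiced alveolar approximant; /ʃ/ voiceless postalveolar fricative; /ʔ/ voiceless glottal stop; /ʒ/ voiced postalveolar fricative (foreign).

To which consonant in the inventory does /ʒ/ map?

ʃ

/ʃ/ is closest: same manner (fricative), place distance 0 (postalveolar→postalveolar), voicing differs (+1); total 1. Next closest is /ð/ at distance 2.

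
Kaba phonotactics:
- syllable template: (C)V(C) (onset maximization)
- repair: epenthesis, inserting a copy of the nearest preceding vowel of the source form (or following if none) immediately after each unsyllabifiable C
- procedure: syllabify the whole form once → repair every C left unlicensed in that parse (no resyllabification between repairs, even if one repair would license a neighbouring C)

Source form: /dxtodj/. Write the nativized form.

The consonants /d/, /x/, /j/ cannot be parsed into a legal (C)V(C) syllable (at most one coda consonant is licensed; onsets are limited to one consonant).
Each unlicensed consonant becomes the onset of a new syllable: /d/ → /do/, /x/ → /xo/, /j/ → /jo/.

doxotodjo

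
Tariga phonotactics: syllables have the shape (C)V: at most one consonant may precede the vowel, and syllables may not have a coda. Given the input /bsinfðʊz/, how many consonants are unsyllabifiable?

The consonants /b/, /n/, /f/, /z/ cannot be parsed into a legal (C)V syllable (no codas are permitted; onsets are limited to one consonant).

4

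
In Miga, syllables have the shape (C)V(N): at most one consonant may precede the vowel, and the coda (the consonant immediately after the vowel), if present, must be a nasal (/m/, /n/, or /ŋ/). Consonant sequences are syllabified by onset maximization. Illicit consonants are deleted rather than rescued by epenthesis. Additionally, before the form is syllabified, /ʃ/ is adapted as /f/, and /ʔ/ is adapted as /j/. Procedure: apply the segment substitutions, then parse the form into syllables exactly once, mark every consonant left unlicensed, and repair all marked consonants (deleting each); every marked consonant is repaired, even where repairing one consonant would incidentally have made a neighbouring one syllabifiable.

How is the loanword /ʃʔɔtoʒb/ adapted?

jɔto

Substitution: /ʃ/ → /f/, /ʔ/ → /j/, giving /fjɔtoʒb/.
The consonants /f/, /ʒ/, /b/ cannot be parsed into a legal (C)V(N) syllable (only a nasal (/m/, /n/, or /ŋ/) is licensed in coda position; onsets are limited to one consonant).
Deletion applies to /f/, /ʒ/, /b/.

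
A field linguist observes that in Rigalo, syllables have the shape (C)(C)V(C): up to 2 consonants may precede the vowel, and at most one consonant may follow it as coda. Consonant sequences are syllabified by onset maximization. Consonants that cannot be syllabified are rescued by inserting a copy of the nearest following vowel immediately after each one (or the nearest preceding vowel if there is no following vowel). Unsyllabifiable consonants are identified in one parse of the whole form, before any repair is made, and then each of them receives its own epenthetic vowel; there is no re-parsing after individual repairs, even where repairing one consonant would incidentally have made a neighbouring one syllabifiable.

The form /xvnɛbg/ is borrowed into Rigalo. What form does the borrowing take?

xɛvnɛbgɛ

Syllabifying with onset maximization leaves /x/, /g/ stranded (at most one coda consonant is licensed; onsets may contain at most 2 consonants).
Epenthesis after each stranded consonant: /x/ → /xɛ/, /g/ → /gɛ/.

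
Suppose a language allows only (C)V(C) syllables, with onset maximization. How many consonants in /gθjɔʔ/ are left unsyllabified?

2

Under (C)V(C), the unsyllabifiable consonants are /g/, /θ/ (at most one coda consonant is licensed; onsets are limited to one consonant).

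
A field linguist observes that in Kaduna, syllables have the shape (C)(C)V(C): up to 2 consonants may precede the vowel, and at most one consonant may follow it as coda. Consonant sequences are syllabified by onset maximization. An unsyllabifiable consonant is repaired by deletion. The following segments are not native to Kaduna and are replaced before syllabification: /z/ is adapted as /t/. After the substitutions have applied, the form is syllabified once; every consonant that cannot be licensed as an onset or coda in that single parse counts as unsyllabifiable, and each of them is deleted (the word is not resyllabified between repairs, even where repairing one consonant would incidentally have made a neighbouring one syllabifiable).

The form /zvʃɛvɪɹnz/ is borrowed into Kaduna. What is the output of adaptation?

Substitution: /z/ → /t/, giving /tvʃɛvɪɹnt/.
The consonants /t/, /n/, /t/ cannot be parsed into a legal (C)(C)V(C) syllable (at most one coda consonant is licensed; onsets may contain at most 2 consonants).
Deleting the stranded consonants removes /t/, /n/, /t/.

vʃɛvɪɹ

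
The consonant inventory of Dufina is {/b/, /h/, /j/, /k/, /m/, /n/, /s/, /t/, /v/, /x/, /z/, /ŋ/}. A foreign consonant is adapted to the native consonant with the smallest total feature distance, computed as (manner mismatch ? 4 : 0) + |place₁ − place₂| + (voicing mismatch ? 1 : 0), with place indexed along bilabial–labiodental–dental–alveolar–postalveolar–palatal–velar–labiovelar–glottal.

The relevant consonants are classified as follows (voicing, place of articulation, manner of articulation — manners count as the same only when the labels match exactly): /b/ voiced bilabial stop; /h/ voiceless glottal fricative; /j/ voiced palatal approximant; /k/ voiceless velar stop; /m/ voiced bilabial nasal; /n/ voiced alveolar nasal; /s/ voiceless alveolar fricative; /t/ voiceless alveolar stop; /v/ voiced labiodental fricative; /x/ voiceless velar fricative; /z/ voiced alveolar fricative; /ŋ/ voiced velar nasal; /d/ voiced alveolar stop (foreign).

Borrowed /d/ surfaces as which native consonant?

/t/ is closest: same manner (stop), place distance 0 (alveolar→alveolar), voicing differs (+1); total 1. Next closest is /b/ at distance 3.

t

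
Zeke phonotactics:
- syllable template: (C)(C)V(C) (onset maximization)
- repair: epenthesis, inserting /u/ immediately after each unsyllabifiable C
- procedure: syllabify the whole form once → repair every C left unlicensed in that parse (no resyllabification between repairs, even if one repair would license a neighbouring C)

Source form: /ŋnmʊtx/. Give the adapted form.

ŋunmʊtxu

The consonants /ŋ/, /x/ cannot be parsed into a legal (C)(C)V(C) syllable (at most one coda consonant is licensed; onsets may contain at most 2 consonants).
Inserting the epenthetic vowel yields /ŋ/ → /ŋu/, /x/ → /xu/.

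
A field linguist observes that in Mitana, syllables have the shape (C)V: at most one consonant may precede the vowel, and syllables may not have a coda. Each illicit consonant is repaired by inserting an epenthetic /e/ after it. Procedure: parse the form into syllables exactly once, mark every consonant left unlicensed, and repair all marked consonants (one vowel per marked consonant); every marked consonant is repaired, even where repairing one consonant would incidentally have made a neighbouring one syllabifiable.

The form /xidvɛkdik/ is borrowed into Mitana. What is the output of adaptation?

xidevɛkedike

Under (C)V, the unsyllabifiable consonants are /d/, /k/, /k/ (no codas are permitted; onsets are limited to one consonant).
Inserting the epenthetic vowel yields /d/ → /de/, /k/ → /ke/, /k/ → /ke/.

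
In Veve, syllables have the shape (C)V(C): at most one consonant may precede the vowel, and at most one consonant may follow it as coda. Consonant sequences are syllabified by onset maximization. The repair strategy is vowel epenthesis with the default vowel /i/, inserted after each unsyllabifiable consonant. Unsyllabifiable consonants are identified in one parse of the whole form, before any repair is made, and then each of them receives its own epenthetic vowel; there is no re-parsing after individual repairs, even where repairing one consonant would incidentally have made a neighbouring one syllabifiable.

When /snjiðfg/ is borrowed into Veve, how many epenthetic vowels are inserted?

4

The unsyllabifiable consonants are /s/, /n/, /f/, /g/; each receives one epenthetic vowel.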